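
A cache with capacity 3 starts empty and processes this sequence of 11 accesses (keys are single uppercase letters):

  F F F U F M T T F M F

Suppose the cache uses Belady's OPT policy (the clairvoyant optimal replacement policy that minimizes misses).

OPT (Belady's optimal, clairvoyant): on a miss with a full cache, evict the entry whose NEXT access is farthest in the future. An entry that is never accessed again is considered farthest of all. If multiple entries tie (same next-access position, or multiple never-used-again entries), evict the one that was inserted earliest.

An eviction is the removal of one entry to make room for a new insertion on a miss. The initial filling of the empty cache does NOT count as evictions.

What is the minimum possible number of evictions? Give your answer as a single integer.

OPT (Belady) simulation (capacity=3):
  1. access F: MISS. Cache: [F]
  2. access F: HIT. Next use of F: step 3. Cache: [F]
  3. access F: HIT. Next use of F: step 5. Cache: [F]
  4. access U: MISS. Cache: [F U]
  5. access F: HIT. Next use of F: step 9. Cache: [F U]
  6. access M: MISS. Cache: [F U M]
  7. access T: MISS, evict U (next use: never). Cache: [F M T]
  8. access T: HIT. Next use of T: never. Cache: [F M T]
  9. access F: HIT. Next use of F: step 11. Cache: [F M T]
  10. access M: HIT. Next use of M: never. Cache: [F M T]
  11. access F: HIT. Next use of F: never. Cache: [F M T]
Total: 7 hits, 4 misses, 1 evictions

Answer: 1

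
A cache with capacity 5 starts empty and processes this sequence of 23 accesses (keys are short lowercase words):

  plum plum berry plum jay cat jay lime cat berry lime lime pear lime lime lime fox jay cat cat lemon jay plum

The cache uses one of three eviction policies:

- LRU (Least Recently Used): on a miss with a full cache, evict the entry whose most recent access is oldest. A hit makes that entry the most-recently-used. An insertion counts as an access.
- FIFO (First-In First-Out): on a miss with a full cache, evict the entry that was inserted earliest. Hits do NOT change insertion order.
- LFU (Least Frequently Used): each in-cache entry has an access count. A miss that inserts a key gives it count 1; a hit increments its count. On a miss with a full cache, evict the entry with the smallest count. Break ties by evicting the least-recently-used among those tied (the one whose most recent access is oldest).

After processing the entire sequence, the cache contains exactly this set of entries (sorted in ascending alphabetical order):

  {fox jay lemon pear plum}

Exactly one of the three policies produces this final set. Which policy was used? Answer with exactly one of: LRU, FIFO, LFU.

Answer: FIFO

Derivation:
Simulating under each policy and comparing final sets:
  LRU: final set = {cat fox jay lemon plum} -> differs
  FIFO: final set = {fox jay lemon pear plum} -> MATCHES target
  LFU: final set = {berry cat jay lime plum} -> differs
Only FIFO produces the target set.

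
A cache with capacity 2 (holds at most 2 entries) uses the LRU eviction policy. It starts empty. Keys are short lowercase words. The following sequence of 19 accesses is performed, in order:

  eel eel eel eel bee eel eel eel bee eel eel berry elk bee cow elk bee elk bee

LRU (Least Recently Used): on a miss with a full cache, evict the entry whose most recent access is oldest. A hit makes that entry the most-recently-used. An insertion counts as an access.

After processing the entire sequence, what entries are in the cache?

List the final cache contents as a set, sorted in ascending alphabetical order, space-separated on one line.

Answer: bee elk

Derivation:
LRU simulation (capacity=2):
  1. access eel: MISS. Cache (LRU->MRU): [eel]
  2. access eel: HIT. Cache (LRU->MRU): [eel]
  3. access eel: HIT. Cache (LRU->MRU): [eel]
  4. access eel: HIT. Cache (LRU->MRU): [eel]
  5. access bee: MISS. Cache (LRU->MRU): [eel bee]
  6. access eel: HIT. Cache (LRU->MRU): [bee eel]
  7. access eel: HIT. Cache (LRU->MRU): [bee eel]
  8. access eel: HIT. Cache (LRU->MRU): [bee eel]
  9. access bee: HIT. Cache (LRU->MRU): [eel bee]
  10. access eel: HIT. Cache (LRU->MRU): [bee eel]
  11. access eel: HIT. Cache (LRU->MRU): [bee eel]
  12. access berry: MISS, evict bee. Cache (LRU->MRU): [eel berry]
  13. access elk: MISS, evict eel. Cache (LRU->MRU): [berry elk]
  14. access bee: MISS, evict berry. Cache (LRU->MRU): [elk bee]
  15. access cow: MISS, evict elk. Cache (LRU->MRU): [bee cow]
  16. access elk: MISS, evict bee. Cache (LRU->MRU): [cow elk]
  17. access bee: MISS, evict cow. Cache (LRU->MRU): [elk bee]
  18. access elk: HIT. Cache (LRU->MRU): [bee elk]
  19. access bee: HIT. Cache (LRU->MRU): [elk bee]
Total: 11 hits, 8 misses, 6 evictions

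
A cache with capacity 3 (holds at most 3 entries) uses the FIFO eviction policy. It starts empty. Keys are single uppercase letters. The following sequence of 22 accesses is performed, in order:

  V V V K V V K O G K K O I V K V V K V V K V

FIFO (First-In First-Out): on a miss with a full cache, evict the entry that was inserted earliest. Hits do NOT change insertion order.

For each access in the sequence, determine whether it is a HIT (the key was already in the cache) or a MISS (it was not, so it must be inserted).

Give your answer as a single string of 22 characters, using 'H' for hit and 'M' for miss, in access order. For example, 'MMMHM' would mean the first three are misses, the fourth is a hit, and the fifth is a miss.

FIFO simulation (capacity=3):
  1. access V: MISS. Cache (old->new): [V]
  2. access V: HIT. Cache (old->new): [V]
  3. access V: HIT. Cache (old->new): [V]
  4. access K: MISS. Cache (old->new): [V K]
  5. access V: HIT. Cache (old->new): [V K]
  6. access V: HIT. Cache (old->new): [V K]
  7. access K: HIT. Cache (old->new): [V K]
  8. access O: MISS. Cache (old->new): [V K O]
  9. access G: MISS, evict V. Cache (old->new): [K O G]
  10. access K: HIT. Cache (old->new): [K O G]
  11. access K: HIT. Cache (old->new): [K O G]
  12. access O: HIT. Cache (old->new): [K O G]
  13. access I: MISS, evict K. Cache (old->new): [O G I]
  14. access V: MISS, evict O. Cache (old->new): [G I V]
  15. access K: MISS, evict G. Cache (old->new): [I V K]
  16. access V: HIT. Cache (old->new): [I V K]
  17. access V: HIT. Cache (old->new): [I V K]
  18. access K: HIT. Cache (old->new): [I V K]
  19. access V: HIT. Cache (old->new): [I V K]
  20. access V: HIT. Cache (old->new): [I V K]
  21. access K: HIT. Cache (old->new): [I V K]
  22. access V: HIT. Cache (old->new): [I V K]
Total: 15 hits, 7 misses, 4 evictions

Answer: MHHMHHHMMHHHMMMHHHHHHH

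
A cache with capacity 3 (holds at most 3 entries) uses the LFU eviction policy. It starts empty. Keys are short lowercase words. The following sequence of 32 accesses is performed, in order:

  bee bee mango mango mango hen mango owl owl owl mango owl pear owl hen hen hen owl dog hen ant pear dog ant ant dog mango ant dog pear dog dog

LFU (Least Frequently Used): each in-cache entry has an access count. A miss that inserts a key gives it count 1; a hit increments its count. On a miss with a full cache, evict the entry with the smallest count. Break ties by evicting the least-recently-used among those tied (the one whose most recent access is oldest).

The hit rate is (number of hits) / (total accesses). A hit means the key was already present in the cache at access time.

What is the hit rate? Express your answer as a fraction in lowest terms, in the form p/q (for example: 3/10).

Answer: 15/32

Derivation:
LFU simulation (capacity=3):
  1. access bee: MISS. Cache: [bee(c=1)]
  2. access bee: HIT, count now 2. Cache: [bee(c=2)]
  3. access mango: MISS. Cache: [mango(c=1) bee(c=2)]
  4. access mango: HIT, count now 2. Cache: [bee(c=2) mango(c=2)]
  5. access mango: HIT, count now 3. Cache: [bee(c=2) mango(c=3)]
  6. access hen: MISS. Cache: [hen(c=1) bee(c=2) mango(c=3)]
  7. access mango: HIT, count now 4. Cache: [hen(c=1) bee(c=2) mango(c=4)]
  8. access owl: MISS, evict hen(c=1). Cache: [owl(c=1) bee(c=2) mango(c=4)]
  9. access owl: HIT, count now 2. Cache: [bee(c=2) owl(c=2) mango(c=4)]
  10. access owl: HIT, count now 3. Cache: [bee(c=2) owl(c=3) mango(c=4)]
  11. access mango: HIT, count now 5. Cache: [bee(c=2) owl(c=3) mango(c=5)]
  12. access owl: HIT, count now 4. Cache: [bee(c=2) owl(c=4) mango(c=5)]
  13. access pear: MISS, evict bee(c=2). Cache: [pear(c=1) owl(c=4) mango(c=5)]
  14. access owl: HIT, count now 5. Cache: [pear(c=1) mango(c=5) owl(c=5)]
  15. access hen: MISS, evict pear(c=1). Cache: [hen(c=1) mango(c=5) owl(c=5)]
  16. access hen: HIT, count now 2. Cache: [hen(c=2) mango(c=5) owl(c=5)]
  17. access hen: HIT, count now 3. Cache: [hen(c=3) mango(c=5) owl(c=5)]
  18. access owl: HIT, count now 6. Cache: [hen(c=3) mango(c=5) owl(c=6)]
  19. access dog: MISS, evict hen(c=3). Cache: [dog(c=1) mango(c=5) owl(c=6)]
  20. access hen: MISS, evict dog(c=1). Cache: [hen(c=1) mango(c=5) owl(c=6)]
  21. access ant: MISS, evict hen(c=1). Cache: [ant(c=1) mango(c=5) owl(c=6)]
  22. access pear: MISS, evict ant(c=1). Cache: [pear(c=1) mango(c=5) owl(c=6)]
  23. access dog: MISS, evict pear(c=1). Cache: [dog(c=1) mango(c=5) owl(c=6)]
  24. access ant: MISS, evict dog(c=1). Cache: [ant(c=1) mango(c=5) owl(c=6)]
  25. access ant: HIT, count now 2. Cache: [ant(c=2) mango(c=5) owl(c=6)]
  26. access dog: MISS, evict ant(c=2). Cache: [dog(c=1) mango(c=5) owl(c=6)]
  27. access mango: HIT, count now 6. Cache: [dog(c=1) owl(c=6) mango(c=6)]
  28. access ant: MISS, evict dog(c=1). Cache: [ant(c=1) owl(c=6) mango(c=6)]
  29. access dog: MISS, evict ant(c=1). Cache: [dog(c=1) owl(c=6) mango(c=6)]
  30. access pear: MISS, evict dog(c=1). Cache: [pear(c=1) owl(c=6) mango(c=6)]
  31. access dog: MISS, evict pear(c=1). Cache: [dog(c=1) owl(c=6) mango(c=6)]
  32. access dog: HIT, count now 2. Cache: [dog(c=2) owl(c=6) mango(c=6)]
Total: 15 hits, 17 misses, 14 evictions

Hit rate = 15/32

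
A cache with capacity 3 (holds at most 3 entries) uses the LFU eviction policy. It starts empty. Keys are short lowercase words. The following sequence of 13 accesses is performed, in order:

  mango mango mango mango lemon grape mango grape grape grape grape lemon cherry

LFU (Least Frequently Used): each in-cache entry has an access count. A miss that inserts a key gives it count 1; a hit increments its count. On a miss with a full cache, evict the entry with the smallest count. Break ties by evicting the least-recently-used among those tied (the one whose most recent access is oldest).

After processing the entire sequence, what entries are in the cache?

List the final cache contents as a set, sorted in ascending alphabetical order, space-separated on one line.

Answer: cherry grape mango

Derivation:
LFU simulation (capacity=3):
  1. access mango: MISS. Cache: [mango(c=1)]
  2. access mango: HIT, count now 2. Cache: [mango(c=2)]
  3. access mango: HIT, count now 3. Cache: [mango(c=3)]
  4. access mango: HIT, count now 4. Cache: [mango(c=4)]
  5. access lemon: MISS. Cache: [lemon(c=1) mango(c=4)]
  6. access grape: MISS. Cache: [lemon(c=1) grape(c=1) mango(c=4)]
  7. access mango: HIT, count now 5. Cache: [lemon(c=1) grape(c=1) mango(c=5)]
  8. access grape: HIT, count now 2. Cache: [lemon(c=1) grape(c=2) mango(c=5)]
  9. access grape: HIT, count now 3. Cache: [lemon(c=1) grape(c=3) mango(c=5)]
  10. access grape: HIT, count now 4. Cache: [lemon(c=1) grape(c=4) mango(c=5)]
  11. access grape: HIT, count now 5. Cache: [lemon(c=1) mango(c=5) grape(c=5)]
  12. access lemon: HIT, count now 2. Cache: [lemon(c=2) mango(c=5) grape(c=5)]
  13. access cherry: MISS, evict lemon(c=2). Cache: [cherry(c=1) mango(c=5) grape(c=5)]
Total: 9 hits, 4 misses, 1 evictions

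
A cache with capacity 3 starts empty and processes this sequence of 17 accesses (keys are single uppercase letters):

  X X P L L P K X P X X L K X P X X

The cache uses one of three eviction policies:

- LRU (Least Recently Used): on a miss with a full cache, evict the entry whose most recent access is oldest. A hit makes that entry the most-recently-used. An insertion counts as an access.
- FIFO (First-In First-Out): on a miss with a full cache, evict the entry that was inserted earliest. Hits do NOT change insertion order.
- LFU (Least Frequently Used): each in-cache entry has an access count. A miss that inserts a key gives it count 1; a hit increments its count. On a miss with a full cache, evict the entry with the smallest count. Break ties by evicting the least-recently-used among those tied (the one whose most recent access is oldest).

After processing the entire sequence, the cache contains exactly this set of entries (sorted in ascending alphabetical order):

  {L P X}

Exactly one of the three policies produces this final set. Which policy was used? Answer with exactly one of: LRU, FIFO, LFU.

Answer: LFU

Derivation:
Simulating under each policy and comparing final sets:
  LRU: final set = {K P X} -> differs
  FIFO: final set = {K P X} -> differs
  LFU: final set = {L P X} -> MATCHES target
Only LFU produces the target set.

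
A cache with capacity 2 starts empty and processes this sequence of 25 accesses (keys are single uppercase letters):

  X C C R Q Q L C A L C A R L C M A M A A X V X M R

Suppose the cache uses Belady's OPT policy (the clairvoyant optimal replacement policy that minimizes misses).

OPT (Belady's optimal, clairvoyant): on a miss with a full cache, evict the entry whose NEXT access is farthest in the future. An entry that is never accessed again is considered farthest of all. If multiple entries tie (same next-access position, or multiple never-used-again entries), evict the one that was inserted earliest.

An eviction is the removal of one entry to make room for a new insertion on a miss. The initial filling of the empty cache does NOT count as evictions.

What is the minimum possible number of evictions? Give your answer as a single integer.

Answer: 13

Derivation:
OPT (Belady) simulation (capacity=2):
  1. access X: MISS. Cache: [X]
  2. access C: MISS. Cache: [X C]
  3. access C: HIT. Next use of C: step 8. Cache: [X C]
  4. access R: MISS, evict X (next use: step 21). Cache: [C R]
  5. access Q: MISS, evict R (next use: step 13). Cache: [C Q]
  6. access Q: HIT. Next use of Q: never. Cache: [C Q]
  7. access L: MISS, evict Q (next use: never). Cache: [C L]
  8. access C: HIT. Next use of C: step 11. Cache: [C L]
  9. access A: MISS, evict C (next use: step 11). Cache: [L A]
  10. access L: HIT. Next use of L: step 14. Cache: [L A]
  11. access C: MISS, evict L (next use: step 14). Cache: [A C]
  12. access A: HIT. Next use of A: step 17. Cache: [A C]
  13. access R: MISS, evict A (next use: step 17). Cache: [C R]
  14. access L: MISS, evict R (next use: step 25). Cache: [C L]
  15. access C: HIT. Next use of C: never. Cache: [C L]
  16. access M: MISS, evict C (next use: never). Cache: [L M]
  17. access A: MISS, evict L (next use: never). Cache: [M A]
  18. access M: HIT. Next use of M: step 24. Cache: [M A]
  19. access A: HIT. Next use of A: step 20. Cache: [M A]
  20. access A: HIT. Next use of A: never. Cache: [M A]
  21. access X: MISS, evict A (next use: never). Cache: [M X]
  22. access V: MISS, evict M (next use: step 24). Cache: [X V]
  23. access X: HIT. Next use of X: never. Cache: [X V]
  24. access M: MISS, evict X (next use: never). Cache: [V M]
  25. access R: MISS, evict V (next use: never). Cache: [M R]
Total: 10 hits, 15 misses, 13 evictions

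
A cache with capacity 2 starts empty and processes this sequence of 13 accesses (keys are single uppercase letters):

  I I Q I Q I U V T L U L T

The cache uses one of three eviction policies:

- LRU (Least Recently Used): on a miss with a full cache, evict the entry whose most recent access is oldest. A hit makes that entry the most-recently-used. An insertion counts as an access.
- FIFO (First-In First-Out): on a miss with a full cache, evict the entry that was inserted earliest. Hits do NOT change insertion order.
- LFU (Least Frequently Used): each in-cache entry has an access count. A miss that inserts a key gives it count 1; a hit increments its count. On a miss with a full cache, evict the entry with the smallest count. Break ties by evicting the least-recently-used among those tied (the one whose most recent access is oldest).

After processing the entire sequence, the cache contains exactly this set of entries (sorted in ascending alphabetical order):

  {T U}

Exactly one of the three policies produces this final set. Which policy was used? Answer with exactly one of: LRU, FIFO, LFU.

Simulating under each policy and comparing final sets:
  LRU: final set = {L T} -> differs
  FIFO: final set = {T U} -> MATCHES target
  LFU: final set = {I T} -> differs
Only FIFO produces the target set.

Answer: FIFO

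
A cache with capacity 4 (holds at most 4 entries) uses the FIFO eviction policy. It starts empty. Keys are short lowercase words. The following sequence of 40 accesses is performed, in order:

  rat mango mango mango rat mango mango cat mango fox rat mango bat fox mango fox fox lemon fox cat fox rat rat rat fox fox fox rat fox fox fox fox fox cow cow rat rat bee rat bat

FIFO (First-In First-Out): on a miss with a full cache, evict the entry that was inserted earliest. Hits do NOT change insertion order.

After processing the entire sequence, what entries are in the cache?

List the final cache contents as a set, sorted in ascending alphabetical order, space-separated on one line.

FIFO simulation (capacity=4):
  1. access rat: MISS. Cache (old->new): [rat]
  2. access mango: MISS. Cache (old->new): [rat mango]
  3. access mango: HIT. Cache (old->new): [rat mango]
  4. access mango: HIT. Cache (old->new): [rat mango]
  5. access rat: HIT. Cache (old->new): [rat mango]
  6. access mango: HIT. Cache (old->new): [rat mango]
  7. access mango: HIT. Cache (old->new): [rat mango]
  8. access cat: MISS. Cache (old->new): [rat mango cat]
  9. access mango: HIT. Cache (old->new): [rat mango cat]
  10. access fox: MISS. Cache (old->new): [rat mango cat fox]
  11. access rat: HIT. Cache (old->new): [rat mango cat fox]
  12. access mango: HIT. Cache (old->new): [rat mango cat fox]
  13. access bat: MISS, evict rat. Cache (old->new): [mango cat fox bat]
  14. access fox: HIT. Cache (old->new): [mango cat fox bat]
  15. access mango: HIT. Cache (old->new): [mango cat fox bat]
  16. access fox: HIT. Cache (old->new): [mango cat fox bat]
  17. access fox: HIT. Cache (old->new): [mango cat fox bat]
  18. access lemon: MISS, evict mango. Cache (old->new): [cat fox bat lemon]
  19. access fox: HIT. Cache (old->new): [cat fox bat lemon]
  20. access cat: HIT. Cache (old->new): [cat fox bat lemon]
  21. access fox: HIT. Cache (old->new): [cat fox bat lemon]
  22. access rat: MISS, evict cat. Cache (old->new): [fox bat lemon rat]
  23. access rat: HIT. Cache (old->new): [fox bat lemon rat]
  24. access rat: HIT. Cache (old->new): [fox bat lemon rat]
  25. access fox: HIT. Cache (old->new): [fox bat lemon rat]
  26. access fox: HIT. Cache (old->new): [fox bat lemon rat]
  27. access fox: HIT. Cache (old->new): [fox bat lemon rat]
  28. access rat: HIT. Cache (old->new): [fox bat lemon rat]
  29. access fox: HIT. Cache (old->new): [fox bat lemon rat]
  30. access fox: HIT. Cache (old->new): [fox bat lemon rat]
  31. access fox: HIT. Cache (old->new): [fox bat lemon rat]
  32. access fox: HIT. Cache (old->new): [fox bat lemon rat]
  33. access fox: HIT. Cache (old->new): [fox bat lemon rat]
  34. access cow: MISS, evict fox. Cache (old->new): [bat lemon rat cow]
  35. access cow: HIT. Cache (old->new): [bat lemon rat cow]
  36. access rat: HIT. Cache (old->new): [bat lemon rat cow]
  37. access rat: HIT. Cache (old->new): [bat lemon rat cow]
  38. access bee: MISS, evict bat. Cache (old->new): [lemon rat cow bee]
  39. access rat: HIT. Cache (old->new): [lemon rat cow bee]
  40. access bat: MISS, evict lemon. Cache (old->new): [rat cow bee bat]
Total: 30 hits, 10 misses, 6 evictions

Answer: bat bee cow rat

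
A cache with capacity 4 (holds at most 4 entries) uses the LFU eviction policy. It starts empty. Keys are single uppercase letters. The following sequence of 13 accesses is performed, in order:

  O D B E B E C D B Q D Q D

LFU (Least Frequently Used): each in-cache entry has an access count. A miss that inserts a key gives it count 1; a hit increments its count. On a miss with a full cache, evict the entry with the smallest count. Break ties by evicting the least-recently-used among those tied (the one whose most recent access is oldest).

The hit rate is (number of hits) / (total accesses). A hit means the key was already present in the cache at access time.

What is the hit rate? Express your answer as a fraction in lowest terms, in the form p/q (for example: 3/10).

Answer: 7/13

Derivation:
LFU simulation (capacity=4):
  1. access O: MISS. Cache: [O(c=1)]
  2. access D: MISS. Cache: [O(c=1) D(c=1)]
  3. access B: MISS. Cache: [O(c=1) D(c=1) B(c=1)]
  4. access E: MISS. Cache: [O(c=1) D(c=1) B(c=1) E(c=1)]
  5. access B: HIT, count now 2. Cache: [O(c=1) D(c=1) E(c=1) B(c=2)]
  6. access E: HIT, count now 2. Cache: [O(c=1) D(c=1) B(c=2) E(c=2)]
  7. access C: MISS, evict O(c=1). Cache: [D(c=1) C(c=1) B(c=2) E(c=2)]
  8. access D: HIT, count now 2. Cache: [C(c=1) B(c=2) E(c=2) D(c=2)]
  9. access B: HIT, count now 3. Cache: [C(c=1) E(c=2) D(c=2) B(c=3)]
  10. access Q: MISS, evict C(c=1). Cache: [Q(c=1) E(c=2) D(c=2) B(c=3)]
  11. access D: HIT, count now 3. Cache: [Q(c=1) E(c=2) B(c=3) D(c=3)]
  12. access Q: HIT, count now 2. Cache: [E(c=2) Q(c=2) B(c=3) D(c=3)]
  13. access D: HIT, count now 4. Cache: [E(c=2) Q(c=2) B(c=3) D(c=4)]
Total: 7 hits, 6 misses, 2 evictions

Hit rate = 7/13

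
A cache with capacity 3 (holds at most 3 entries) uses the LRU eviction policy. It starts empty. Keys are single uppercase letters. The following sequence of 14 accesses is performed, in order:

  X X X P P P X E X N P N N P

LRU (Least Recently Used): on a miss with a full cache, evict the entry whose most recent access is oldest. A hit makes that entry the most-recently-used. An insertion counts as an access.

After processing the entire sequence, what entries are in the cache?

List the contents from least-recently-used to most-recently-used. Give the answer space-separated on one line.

LRU simulation (capacity=3):
  1. access X: MISS. Cache (LRU->MRU): [X]
  2. access X: HIT. Cache (LRU->MRU): [X]
  3. access X: HIT. Cache (LRU->MRU): [X]
  4. access P: MISS. Cache (LRU->MRU): [X P]
  5. access P: HIT. Cache (LRU->MRU): [X P]
  6. access P: HIT. Cache (LRU->MRU): [X P]
  7. access X: HIT. Cache (LRU->MRU): [P X]
  8. access E: MISS. Cache (LRU->MRU): [P X E]
  9. access X: HIT. Cache (LRU->MRU): [P E X]
  10. access N: MISS, evict P. Cache (LRU->MRU): [E X N]
  11. access P: MISS, evict E. Cache (LRU->MRU): [X N P]
  12. access N: HIT. Cache (LRU->MRU): [X P N]
  13. access N: HIT. Cache (LRU->MRU): [X P N]
  14. access P: HIT. Cache (LRU->MRU): [X N P]
Total: 9 hits, 5 misses, 2 evictions

Answer: X N P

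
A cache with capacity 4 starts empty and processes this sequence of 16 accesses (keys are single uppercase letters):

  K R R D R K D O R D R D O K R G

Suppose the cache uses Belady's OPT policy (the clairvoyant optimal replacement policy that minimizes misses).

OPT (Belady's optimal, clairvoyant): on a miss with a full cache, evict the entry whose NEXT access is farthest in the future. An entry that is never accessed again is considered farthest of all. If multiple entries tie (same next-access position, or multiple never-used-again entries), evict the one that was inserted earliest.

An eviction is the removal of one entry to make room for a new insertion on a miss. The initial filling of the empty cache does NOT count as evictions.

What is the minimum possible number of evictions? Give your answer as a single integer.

OPT (Belady) simulation (capacity=4):
  1. access K: MISS. Cache: [K]
  2. access R: MISS. Cache: [K R]
  3. access R: HIT. Next use of R: step 5. Cache: [K R]
  4. access D: MISS. Cache: [K R D]
  5. access R: HIT. Next use of R: step 9. Cache: [K R D]
  6. access K: HIT. Next use of K: step 14. Cache: [K R D]
  7. access D: HIT. Next use of D: step 10. Cache: [K R D]
  8. access O: MISS. Cache: [K R D O]
  9. access R: HIT. Next use of R: step 11. Cache: [K R D O]
  10. access D: HIT. Next use of D: step 12. Cache: [K R D O]
  11. access R: HIT. Next use of R: step 15. Cache: [K R D O]
  12. access D: HIT. Next use of D: never. Cache: [K R D O]
  13. access O: HIT. Next use of O: never. Cache: [K R D O]
  14. access K: HIT. Next use of K: never. Cache: [K R D O]
  15. access R: HIT. Next use of R: never. Cache: [K R D O]
  16. access G: MISS, evict K (next use: never). Cache: [R D O G]
Total: 11 hits, 5 misses, 1 evictions

Answer: 1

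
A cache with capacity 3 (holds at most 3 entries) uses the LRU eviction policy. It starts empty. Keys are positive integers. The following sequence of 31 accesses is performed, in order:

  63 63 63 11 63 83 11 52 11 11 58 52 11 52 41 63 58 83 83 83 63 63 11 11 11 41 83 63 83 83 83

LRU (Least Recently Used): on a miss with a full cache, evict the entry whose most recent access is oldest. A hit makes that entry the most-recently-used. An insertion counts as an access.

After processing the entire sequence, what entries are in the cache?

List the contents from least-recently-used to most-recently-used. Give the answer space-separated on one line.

Answer: 41 63 83

Derivation:
LRU simulation (capacity=3):
  1. access 63: MISS. Cache (LRU->MRU): [63]
  2. access 63: HIT. Cache (LRU->MRU): [63]
  3. access 63: HIT. Cache (LRU->MRU): [63]
  4. access 11: MISS. Cache (LRU->MRU): [63 11]
  5. access 63: HIT. Cache (LRU->MRU): [11 63]
  6. access 83: MISS. Cache (LRU->MRU): [11 63 83]
  7. access 11: HIT. Cache (LRU->MRU): [63 83 11]
  8. access 52: MISS, evict 63. Cache (LRU->MRU): [83 11 52]
  9. access 11: HIT. Cache (LRU->MRU): [83 52 11]
  10. access 11: HIT. Cache (LRU->MRU): [83 52 11]
  11. access 58: MISS, evict 83. Cache (LRU->MRU): [52 11 58]
  12. access 52: HIT. Cache (LRU->MRU): [11 58 52]
  13. access 11: HIT. Cache (LRU->MRU): [58 52 11]
  14. access 52: HIT. Cache (LRU->MRU): [58 11 52]
  15. access 41: MISS, evict 58. Cache (LRU->MRU): [11 52 41]
  16. access 63: MISS, evict 11. Cache (LRU->MRU): [52 41 63]
  17. access 58: MISS, evict 52. Cache (LRU->MRU): [41 63 58]
  18. access 83: MISS, evict 41. Cache (LRU->MRU): [63 58 83]
  19. access 83: HIT. Cache (LRU->MRU): [63 58 83]
  20. access 83: HIT. Cache (LRU->MRU): [63 58 83]
  21. access 63: HIT. Cache (LRU->MRU): [58 83 63]
  22. access 63: HIT. Cache (LRU->MRU): [58 83 63]
  23. access 11: MISS, evict 58. Cache (LRU->MRU): [83 63 11]
  24. access 11: HIT. Cache (LRU->MRU): [83 63 11]
  25. access 11: HIT. Cache (LRU->MRU): [83 63 11]
  26. access 41: MISS, evict 83. Cache (LRU->MRU): [63 11 41]
  27. access 83: MISS, evict 63. Cache (LRU->MRU): [11 41 83]
  28. access 63: MISS, evict 11. Cache (LRU->MRU): [41 83 63]
  29. access 83: HIT. Cache (LRU->MRU): [41 63 83]
  30. access 83: HIT. Cache (LRU->MRU): [41 63 83]
  31. access 83: HIT. Cache (LRU->MRU): [41 63 83]
Total: 18 hits, 13 misses, 10 evictions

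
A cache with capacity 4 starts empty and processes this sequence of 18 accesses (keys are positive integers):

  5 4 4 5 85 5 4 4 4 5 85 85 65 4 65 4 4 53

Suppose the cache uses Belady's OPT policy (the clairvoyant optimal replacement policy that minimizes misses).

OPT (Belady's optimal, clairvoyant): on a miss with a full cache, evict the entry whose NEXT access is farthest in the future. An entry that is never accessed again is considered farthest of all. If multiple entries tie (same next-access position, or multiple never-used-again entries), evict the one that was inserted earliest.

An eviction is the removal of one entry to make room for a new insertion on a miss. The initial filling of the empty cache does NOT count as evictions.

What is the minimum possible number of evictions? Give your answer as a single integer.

Answer: 1

Derivation:
OPT (Belady) simulation (capacity=4):
  1. access 5: MISS. Cache: [5]
  2. access 4: MISS. Cache: [5 4]
  3. access 4: HIT. Next use of 4: step 7. Cache: [5 4]
  4. access 5: HIT. Next use of 5: step 6. Cache: [5 4]
  5. access 85: MISS. Cache: [5 4 85]
  6. access 5: HIT. Next use of 5: step 10. Cache: [5 4 85]
  7. access 4: HIT. Next use of 4: step 8. Cache: [5 4 85]
  8. access 4: HIT. Next use of 4: step 9. Cache: [5 4 85]
  9. access 4: HIT. Next use of 4: step 14. Cache: [5 4 85]
  10. access 5: HIT. Next use of 5: never. Cache: [5 4 85]
  11. access 85: HIT. Next use of 85: step 12. Cache: [5 4 85]
  12. access 85: HIT. Next use of 85: never. Cache: [5 4 85]
  13. access 65: MISS. Cache: [5 4 85 65]
  14. access 4: HIT. Next use of 4: step 16. Cache: [5 4 85 65]
  15. access 65: HIT. Next use of 65: never. Cache: [5 4 85 65]
  16. access 4: HIT. Next use of 4: step 17. Cache: [5 4 85 65]
  17. access 4: HIT. Next use of 4: never. Cache: [5 4 85 65]
  18. access 53: MISS, evict 5 (next use: never). Cache: [4 85 65 53]
Total: 13 hits, 5 misses, 1 evictions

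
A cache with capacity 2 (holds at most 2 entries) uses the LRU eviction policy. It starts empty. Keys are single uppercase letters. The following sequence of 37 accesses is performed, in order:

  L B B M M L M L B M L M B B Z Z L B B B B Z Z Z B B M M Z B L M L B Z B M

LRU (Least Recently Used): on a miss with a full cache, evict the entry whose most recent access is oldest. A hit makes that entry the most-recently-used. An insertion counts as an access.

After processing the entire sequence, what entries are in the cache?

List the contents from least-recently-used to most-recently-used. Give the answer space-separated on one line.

Answer: B M

Derivation:
LRU simulation (capacity=2):
  1. access L: MISS. Cache (LRU->MRU): [L]
  2. access B: MISS. Cache (LRU->MRU): [L B]
  3. access B: HIT. Cache (LRU->MRU): [L B]
  4. access M: MISS, evict L. Cache (LRU->MRU): [B M]
  5. access M: HIT. Cache (LRU->MRU): [B M]
  6. access L: MISS, evict B. Cache (LRU->MRU): [M L]
  7. access M: HIT. Cache (LRU->MRU): [L M]
  8. access L: HIT. Cache (LRU->MRU): [M L]
  9. access B: MISS, evict M. Cache (LRU->MRU): [L B]
  10. access M: MISS, evict L. Cache (LRU->MRU): [B M]
  11. access L: MISS, evict B. Cache (LRU->MRU): [M L]
  12. access M: HIT. Cache (LRU->MRU): [L M]
  13. access B: MISS, evict L. Cache (LRU->MRU): [M B]
  14. access B: HIT. Cache (LRU->MRU): [M B]
  15. access Z: MISS, evict M. Cache (LRU->MRU): [B Z]
  16. access Z: HIT. Cache (LRU->MRU): [B Z]
  17. access L: MISS, evict B. Cache (LRU->MRU): [Z L]
  18. access B: MISS, evict Z. Cache (LRU->MRU): [L B]
  19. access B: HIT. Cache (LRU->MRU): [L B]
  20. access B: HIT. Cache (LRU->MRU): [L B]
  21. access B: HIT. Cache (LRU->MRU): [L B]
  22. access Z: MISS, evict L. Cache (LRU->MRU): [B Z]
  23. access Z: HIT. Cache (LRU->MRU): [B Z]
  24. access Z: HIT. Cache (LRU->MRU): [B Z]
  25. access B: HIT. Cache (LRU->MRU): [Z B]
  26. access B: HIT. Cache (LRU->MRU): [Z B]
  27. access M: MISS, evict Z. Cache (LRU->MRU): [B M]
  28. access M: HIT. Cache (LRU->MRU): [B M]
  29. access Z: MISS, evict B. Cache (LRU->MRU): [M Z]
  30. access B: MISS, evict M. Cache (LRU->MRU): [Z B]
  31. access L: MISS, evict Z. Cache (LRU->MRU): [B L]
  32. access M: MISS, evict B. Cache (LRU->MRU): [L M]
  33. access L: HIT. Cache (LRU->MRU): [M L]
  34. access B: MISS, evict M. Cache (LRU->MRU): [L B]
  35. access Z: MISS, evict L. Cache (LRU->MRU): [B Z]
  36. access B: HIT. Cache (LRU->MRU): [Z B]
  37. access M: MISS, evict Z. Cache (LRU->MRU): [B M]
Total: 17 hits, 20 misses, 18 evictions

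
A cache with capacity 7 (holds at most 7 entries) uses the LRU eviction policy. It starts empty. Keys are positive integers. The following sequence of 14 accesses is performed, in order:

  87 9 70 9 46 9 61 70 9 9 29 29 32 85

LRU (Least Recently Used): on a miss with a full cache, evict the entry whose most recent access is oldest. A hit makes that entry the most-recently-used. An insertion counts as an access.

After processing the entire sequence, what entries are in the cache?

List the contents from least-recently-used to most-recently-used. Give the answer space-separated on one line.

LRU simulation (capacity=7):
  1. access 87: MISS. Cache (LRU->MRU): [87]
  2. access 9: MISS. Cache (LRU->MRU): [87 9]
  3. access 70: MISS. Cache (LRU->MRU): [87 9 70]
  4. access 9: HIT. Cache (LRU->MRU): [87 70 9]
  5. access 46: MISS. Cache (LRU->MRU): [87 70 9 46]
  6. access 9: HIT. Cache (LRU->MRU): [87 70 46 9]
  7. access 61: MISS. Cache (LRU->MRU): [87 70 46 9 61]
  8. access 70: HIT. Cache (LRU->MRU): [87 46 9 61 70]
  9. access 9: HIT. Cache (LRU->MRU): [87 46 61 70 9]
  10. access 9: HIT. Cache (LRU->MRU): [87 46 61 70 9]
  11. access 29: MISS. Cache (LRU->MRU): [87 46 61 70 9 29]
  12. access 29: HIT. Cache (LRU->MRU): [87 46 61 70 9 29]
  13. access 32: MISS. Cache (LRU->MRU): [87 46 61 70 9 29 32]
  14. access 85: MISS, evict 87. Cache (LRU->MRU): [46 61 70 9 29 32 85]
Total: 6 hits, 8 misses, 1 evictions

Answer: 46 61 70 9 29 32 85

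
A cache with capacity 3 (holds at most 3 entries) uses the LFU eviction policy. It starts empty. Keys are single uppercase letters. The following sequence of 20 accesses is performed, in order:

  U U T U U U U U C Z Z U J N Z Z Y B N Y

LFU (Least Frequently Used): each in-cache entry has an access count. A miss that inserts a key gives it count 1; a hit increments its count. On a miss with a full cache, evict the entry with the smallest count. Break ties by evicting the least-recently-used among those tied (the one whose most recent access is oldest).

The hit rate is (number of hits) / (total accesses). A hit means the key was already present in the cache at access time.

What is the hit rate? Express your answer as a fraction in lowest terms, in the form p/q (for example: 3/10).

LFU simulation (capacity=3):
  1. access U: MISS. Cache: [U(c=1)]
  2. access U: HIT, count now 2. Cache: [U(c=2)]
  3. access T: MISS. Cache: [T(c=1) U(c=2)]
  4. access U: HIT, count now 3. Cache: [T(c=1) U(c=3)]
  5. access U: HIT, count now 4. Cache: [T(c=1) U(c=4)]
  6. access U: HIT, count now 5. Cache: [T(c=1) U(c=5)]
  7. access U: HIT, count now 6. Cache: [T(c=1) U(c=6)]
  8. access U: HIT, count now 7. Cache: [T(c=1) U(c=7)]
  9. access C: MISS. Cache: [T(c=1) C(c=1) U(c=7)]
  10. access Z: MISS, evict T(c=1). Cache: [C(c=1) Z(c=1) U(c=7)]
  11. access Z: HIT, count now 2. Cache: [C(c=1) Z(c=2) U(c=7)]
  12. access U: HIT, count now 8. Cache: [C(c=1) Z(c=2) U(c=8)]
  13. access J: MISS, evict C(c=1). Cache: [J(c=1) Z(c=2) U(c=8)]
  14. access N: MISS, evict J(c=1). Cache: [N(c=1) Z(c=2) U(c=8)]
  15. access Z: HIT, count now 3. Cache: [N(c=1) Z(c=3) U(c=8)]
  16. access Z: HIT, count now 4. Cache: [N(c=1) Z(c=4) U(c=8)]
  17. access Y: MISS, evict N(c=1). Cache: [Y(c=1) Z(c=4) U(c=8)]
  18. access B: MISS, evict Y(c=1). Cache: [B(c=1) Z(c=4) U(c=8)]
  19. access N: MISS, evict B(c=1). Cache: [N(c=1) Z(c=4) U(c=8)]
  20. access Y: MISS, evict N(c=1). Cache: [Y(c=1) Z(c=4) U(c=8)]
Total: 10 hits, 10 misses, 7 evictions

Hit rate = 10/20 = 1/2

Answer: 1/2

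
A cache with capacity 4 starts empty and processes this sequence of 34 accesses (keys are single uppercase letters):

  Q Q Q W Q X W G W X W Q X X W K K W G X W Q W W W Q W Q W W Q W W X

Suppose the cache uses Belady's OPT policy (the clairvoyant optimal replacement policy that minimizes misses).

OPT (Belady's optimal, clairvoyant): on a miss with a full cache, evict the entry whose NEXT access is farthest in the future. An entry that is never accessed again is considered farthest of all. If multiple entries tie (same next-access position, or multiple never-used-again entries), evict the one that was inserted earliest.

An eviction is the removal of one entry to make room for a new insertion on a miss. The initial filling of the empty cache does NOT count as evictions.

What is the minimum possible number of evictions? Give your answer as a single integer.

OPT (Belady) simulation (capacity=4):
  1. access Q: MISS. Cache: [Q]
  2. access Q: HIT. Next use of Q: step 3. Cache: [Q]
  3. access Q: HIT. Next use of Q: step 5. Cache: [Q]
  4. access W: MISS. Cache: [Q W]
  5. access Q: HIT. Next use of Q: step 12. Cache: [Q W]
  6. access X: MISS. Cache: [Q W X]
  7. access W: HIT. Next use of W: step 9. Cache: [Q W X]
  8. access G: MISS. Cache: [Q W X G]
  9. access W: HIT. Next use of W: step 11. Cache: [Q W X G]
  10. access X: HIT. Next use of X: step 13. Cache: [Q W X G]
  11. access W: HIT. Next use of W: step 15. Cache: [Q W X G]
  12. access Q: HIT. Next use of Q: step 22. Cache: [Q W X G]
  13. access X: HIT. Next use of X: step 14. Cache: [Q W X G]
  14. access X: HIT. Next use of X: step 20. Cache: [Q W X G]
  15. access W: HIT. Next use of W: step 18. Cache: [Q W X G]
  16. access K: MISS, evict Q (next use: step 22). Cache: [W X G K]
  17. access K: HIT. Next use of K: never. Cache: [W X G K]
  18. access W: HIT. Next use of W: step 21. Cache: [W X G K]
  19. access G: HIT. Next use of G: never. Cache: [W X G K]
  20. access X: HIT. Next use of X: step 34. Cache: [W X G K]
  21. access W: HIT. Next use of W: step 23. Cache: [W X G K]
  22. access Q: MISS, evict G (next use: never). Cache: [W X K Q]
  23. access W: HIT. Next use of W: step 24. Cache: [W X K Q]
  24. access W: HIT. Next use of W: step 25. Cache: [W X K Q]
  25. access W: HIT. Next use of W: step 27. Cache: [W X K Q]
  26. access Q: HIT. Next use of Q: step 28. Cache: [W X K Q]
  27. access W: HIT. Next use of W: step 29. Cache: [W X K Q]
  28. access Q: HIT. Next use of Q: step 31. Cache: [W X K Q]
  29. access W: HIT. Next use of W: step 30. Cache: [W X K Q]
  30. access W: HIT. Next use of W: step 32. Cache: [W X K Q]
  31. access Q: HIT. Next use of Q: never. Cache: [W X K Q]
  32. access W: HIT. Next use of W: step 33. Cache: [W X K Q]
  33. access W: HIT. Next use of W: never. Cache: [W X K Q]
  34. access X: HIT. Next use of X: never. Cache: [W X K Q]
Total: 28 hits, 6 misses, 2 evictions

Answer: 2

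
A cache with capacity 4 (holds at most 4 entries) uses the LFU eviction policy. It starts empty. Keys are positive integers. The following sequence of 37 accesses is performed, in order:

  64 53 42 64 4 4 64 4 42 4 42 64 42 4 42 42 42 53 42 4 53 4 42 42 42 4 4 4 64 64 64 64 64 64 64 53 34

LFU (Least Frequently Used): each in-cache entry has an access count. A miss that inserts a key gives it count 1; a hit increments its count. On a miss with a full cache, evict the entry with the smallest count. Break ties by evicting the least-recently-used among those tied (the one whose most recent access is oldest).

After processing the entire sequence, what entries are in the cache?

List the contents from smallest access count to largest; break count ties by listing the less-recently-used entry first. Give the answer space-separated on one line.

Answer: 34 4 42 64

Derivation:
LFU simulation (capacity=4):
  1. access 64: MISS. Cache: [64(c=1)]
  2. access 53: MISS. Cache: [64(c=1) 53(c=1)]
  3. access 42: MISS. Cache: [64(c=1) 53(c=1) 42(c=1)]
  4. access 64: HIT, count now 2. Cache: [53(c=1) 42(c=1) 64(c=2)]
  5. access 4: MISS. Cache: [53(c=1) 42(c=1) 4(c=1) 64(c=2)]
  6. access 4: HIT, count now 2. Cache: [53(c=1) 42(c=1) 64(c=2) 4(c=2)]
  7. access 64: HIT, count now 3. Cache: [53(c=1) 42(c=1) 4(c=2) 64(c=3)]
  8. access 4: HIT, count now 3. Cache: [53(c=1) 42(c=1) 64(c=3) 4(c=3)]
  9. access 42: HIT, count now 2. Cache: [53(c=1) 42(c=2) 64(c=3) 4(c=3)]
  10. access 4: HIT, count now 4. Cache: [53(c=1) 42(c=2) 64(c=3) 4(c=4)]
  11. access 42: HIT, count now 3. Cache: [53(c=1) 64(c=3) 42(c=3) 4(c=4)]
  12. access 64: HIT, count now 4. Cache: [53(c=1) 42(c=3) 4(c=4) 64(c=4)]
  13. access 42: HIT, count now 4. Cache: [53(c=1) 4(c=4) 64(c=4) 42(c=4)]
  14. access 4: HIT, count now 5. Cache: [53(c=1) 64(c=4) 42(c=4) 4(c=5)]
  15. access 42: HIT, count now 5. Cache: [53(c=1) 64(c=4) 4(c=5) 42(c=5)]
  16. access 42: HIT, count now 6. Cache: [53(c=1) 64(c=4) 4(c=5) 42(c=6)]
  17. access 42: HIT, count now 7. Cache: [53(c=1) 64(c=4) 4(c=5) 42(c=7)]
  18. access 53: HIT, count now 2. Cache: [53(c=2) 64(c=4) 4(c=5) 42(c=7)]
  19. access 42: HIT, count now 8. Cache: [53(c=2) 64(c=4) 4(c=5) 42(c=8)]
  20. access 4: HIT, count now 6. Cache: [53(c=2) 64(c=4) 4(c=6) 42(c=8)]
  21. access 53: HIT, count now 3. Cache: [53(c=3) 64(c=4) 4(c=6) 42(c=8)]
  22. access 4: HIT, count now 7. Cache: [53(c=3) 64(c=4) 4(c=7) 42(c=8)]
  23. access 42: HIT, count now 9. Cache: [53(c=3) 64(c=4) 4(c=7) 42(c=9)]
  24. access 42: HIT, count now 10. Cache: [53(c=3) 64(c=4) 4(c=7) 42(c=10)]
  25. access 42: HIT, count now 11. Cache: [53(c=3) 64(c=4) 4(c=7) 42(c=11)]
  26. access 4: HIT, count now 8. Cache: [53(c=3) 64(c=4) 4(c=8) 42(c=11)]
  27. access 4: HIT, count now 9. Cache: [53(c=3) 64(c=4) 4(c=9) 42(c=11)]
  28. access 4: HIT, count now 10. Cache: [53(c=3) 64(c=4) 4(c=10) 42(c=11)]
  29. access 64: HIT, count now 5. Cache: [53(c=3) 64(c=5) 4(c=10) 42(c=11)]
  30. access 64: HIT, count now 6. Cache: [53(c=3) 64(c=6) 4(c=10) 42(c=11)]
  31. access 64: HIT, count now 7. Cache: [53(c=3) 64(c=7) 4(c=10) 42(c=11)]
  32. access 64: HIT, count now 8. Cache: [53(c=3) 64(c=8) 4(c=10) 42(c=11)]
  33. access 64: HIT, count now 9. Cache: [53(c=3) 64(c=9) 4(c=10) 42(c=11)]
  34. access 64: HIT, count now 10. Cache: [53(c=3) 4(c=10) 64(c=10) 42(c=11)]
  35. access 64: HIT, count now 11. Cache: [53(c=3) 4(c=10) 42(c=11) 64(c=11)]
  36. access 53: HIT, count now 4. Cache: [53(c=4) 4(c=10) 42(c=11) 64(c=11)]
  37. access 34: MISS, evict 53(c=4). Cache: [34(c=1) 4(c=10) 42(c=11) 64(c=11)]
Total: 32 hits, 5 misses, 1 evictions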